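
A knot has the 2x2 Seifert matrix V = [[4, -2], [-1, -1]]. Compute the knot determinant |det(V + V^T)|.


Step 1: Form V + V^T where V = [[4, -2], [-1, -1]]
  V^T = [[4, -1], [-2, -1]]
  V + V^T = [[8, -3], [-3, -2]]
Step 2: det(V + V^T) = 8*(-2) - (-3)*(-3)
  = -16 - 9 = -25
Step 3: Knot determinant = |det(V + V^T)| = |-25| = 25

25


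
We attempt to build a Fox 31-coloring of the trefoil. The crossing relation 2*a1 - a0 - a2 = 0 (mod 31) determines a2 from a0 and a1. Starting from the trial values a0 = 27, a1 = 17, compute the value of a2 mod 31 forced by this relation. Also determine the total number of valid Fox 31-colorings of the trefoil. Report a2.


Step 1: Apply the given crossing relation 2*a1 - a0 - a2 = 0 (mod 31).
  a2 = 2*a1 - a0 mod 31
  a2 = 2*17 - 27 mod 31
  a2 = 34 - 27 mod 31
  a2 = 7 mod 31 = 7
Step 2: The trefoil has determinant 3.
  Number of Fox p-colorings (p prime) is p^2 if p = 3, else p.
  Since 31 does not divide 3, only trivial (constant) colorings exist.
  (So the trial a0 = 27, a1 = 17 with a0 != a1 does NOT extend to a valid coloring of the whole trefoil: the other two crossing relations require 3*(a1 - a0) = 0 (mod 31), which fails.)
  Total colorings = 31
Step 3: a2 = 7, total Fox 31-colorings = 31

7


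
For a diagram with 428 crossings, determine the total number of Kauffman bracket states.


Each crossing contributes 2 choices (A-smoothing or B-smoothing).
Total states = 2^428 = 693167423530203714894603546035770925859109268843954143792619895153655326951406405759993601526034894524347802740350892957243539456

693167423530203714894603546035770925859109268843954143792619895153655326951406405759993601526034894524347802740350892957243539456


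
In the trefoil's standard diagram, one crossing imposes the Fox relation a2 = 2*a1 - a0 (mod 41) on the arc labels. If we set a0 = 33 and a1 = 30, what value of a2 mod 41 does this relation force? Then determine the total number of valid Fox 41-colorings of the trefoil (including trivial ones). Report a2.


Step 1: Apply the given crossing relation 2*a1 - a0 - a2 = 0 (mod 41).
  a2 = 2*a1 - a0 mod 41
  a2 = 2*30 - 33 mod 41
  a2 = 60 - 33 mod 41
  a2 = 27 mod 41 = 27
Step 2: The trefoil has determinant 3.
  Number of Fox p-colorings (p prime) is p^2 if p = 3, else p.
  Since 41 does not divide 3, only trivial (constant) colorings exist.
  (So the trial a0 = 33, a1 = 30 with a0 != a1 does NOT extend to a valid coloring of the whole trefoil: the other two crossing relations require 3*(a1 - a0) = 0 (mod 41), which fails.)
  Total colorings = 41
Step 3: a2 = 27, total Fox 41-colorings = 41

27


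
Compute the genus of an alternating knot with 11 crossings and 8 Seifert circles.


For alternating knots, g = (c - s + 1)/2.
= (11 - 8 + 1)/2
= 4/2 = 2

2


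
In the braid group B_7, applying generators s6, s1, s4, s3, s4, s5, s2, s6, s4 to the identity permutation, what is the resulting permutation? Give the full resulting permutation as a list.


Starting with identity [1, 2, 3, 4, 5, 6, 7].
Apply generators in sequence:
  After s6: [1, 2, 3, 4, 5, 7, 6]
  After s1: [2, 1, 3, 4, 5, 7, 6]
  After s4: [2, 1, 3, 5, 4, 7, 6]
  After s3: [2, 1, 5, 3, 4, 7, 6]
  After s4: [2, 1, 5, 4, 3, 7, 6]
  After s5: [2, 1, 5, 4, 7, 3, 6]
  After s2: [2, 5, 1, 4, 7, 3, 6]
  After s6: [2, 5, 1, 4, 7, 6, 3]
  After s4: [2, 5, 1, 7, 4, 6, 3]
Final permutation: [2, 5, 1, 7, 4, 6, 3]

[2, 5, 1, 7, 4, 6, 3]


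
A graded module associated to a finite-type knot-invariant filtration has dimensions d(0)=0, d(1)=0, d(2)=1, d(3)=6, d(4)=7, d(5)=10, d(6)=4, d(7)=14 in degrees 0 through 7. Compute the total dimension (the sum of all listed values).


Total dimension = d(0) + d(1) + ... + d(7)
= 0 + 0 + 1 + 6 + 7 + 10 + 4 + 14
= 42

42


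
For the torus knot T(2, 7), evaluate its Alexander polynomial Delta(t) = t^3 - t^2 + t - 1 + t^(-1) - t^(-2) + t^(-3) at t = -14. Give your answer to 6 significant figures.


Substituting t = -14 into Delta(t) = t^3 - t^2 + t - 1 + t^(-1) - t^(-2) + t^(-3):
Term values: (-2744) + (-196) + (-14) + (-1) + (-0.0714286) + (-0.00510204) + (-0.000364431)
Sum = -2955.076895
Rounded to 6 significant figures: -2955.08

-2955.08


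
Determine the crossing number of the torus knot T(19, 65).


For a torus knot T(p, q) with gcd(p,q)=1,
the crossing number is min(p*(q-1), q*(p-1)).
p*(q-1) = 19*64 = 1216
q*(p-1) = 65*18 = 1170
min(1216, 1170) = 1170

1170


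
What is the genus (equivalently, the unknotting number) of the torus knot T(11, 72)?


For a torus knot T(p,q), both the unknotting number and genus equal (p-1)(q-1)/2.
= (11-1)(72-1)/2
= 10*71/2
= 710/2 = 355

355


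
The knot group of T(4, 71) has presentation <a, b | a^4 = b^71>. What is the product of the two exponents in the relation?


The relation is a^4 = b^71.
Product of exponents = 4 * 71
= 284

284


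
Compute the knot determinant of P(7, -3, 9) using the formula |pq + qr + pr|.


Step 1: Compute pq + qr + pr.
pq = 7*(-3) = -21
qr = (-3)*9 = -27
pr = 7*9 = 63
pq + qr + pr = -21 + (-27) + 63 = 15
Step 2: Take absolute value.
det(P(7,-3,9)) = |15| = 15

15


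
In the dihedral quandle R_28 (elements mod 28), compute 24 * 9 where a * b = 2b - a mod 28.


24 * 9 = 2*9 - 24 mod 28
= 18 - 24 mod 28
= -6 mod 28 = 22

22


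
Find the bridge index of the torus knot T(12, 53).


The bridge number of T(p,q) is min(p,q).
min(12, 53) = 12

12


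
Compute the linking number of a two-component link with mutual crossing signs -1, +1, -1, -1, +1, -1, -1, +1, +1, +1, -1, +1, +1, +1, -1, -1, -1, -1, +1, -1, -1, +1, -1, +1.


Step 1: Count positive crossings: 11
Step 2: Count negative crossings: 13
Step 3: Sum of signs = 11 - 13 = -2
Step 4: Linking number = sum/2 = -2/2 = -1

-1


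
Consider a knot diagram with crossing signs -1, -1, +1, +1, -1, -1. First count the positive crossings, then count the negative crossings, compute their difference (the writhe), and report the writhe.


Step 1: Count positive crossings (+1).
Positive crossings: 2
Step 2: Count negative crossings (-1).
Negative crossings: 4
Step 3: Writhe = (positive) - (negative)
w = 2 - 4 = -2
Step 4: |w| = 2, and w is negative

-2


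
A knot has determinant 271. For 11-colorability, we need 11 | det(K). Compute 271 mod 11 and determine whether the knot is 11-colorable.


Step 1: A knot is p-colorable if and only if p divides its determinant.
Step 2: Compute 271 mod 11.
271 = 24 * 11 + 7
Step 3: 271 mod 11 = 7
Step 4: The knot is 11-colorable: no

7


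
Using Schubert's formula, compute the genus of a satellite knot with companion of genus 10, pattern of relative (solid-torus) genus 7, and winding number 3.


Schubert: g(satellite) = g_rel(pattern) + |winding| * g(companion),
where g_rel(pattern) is the genus of the pattern relative to the solid torus.
= 7 + 3 * 10
= 7 + 30 = 37

37


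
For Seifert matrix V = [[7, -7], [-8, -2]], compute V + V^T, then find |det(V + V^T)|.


Step 1: Form V + V^T where V = [[7, -7], [-8, -2]]
  V^T = [[7, -8], [-7, -2]]
  V + V^T = [[14, -15], [-15, -4]]
Step 2: det(V + V^T) = 14*(-4) - (-15)*(-15)
  = -56 - 225 = -281
Step 3: Knot determinant = |det(V + V^T)| = |-281| = 281

281


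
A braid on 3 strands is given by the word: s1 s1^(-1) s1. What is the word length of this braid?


The word length counts the number of generators (including inverses).
Listing each generator: s1, s1^(-1), s1
There are 3 generators in this braid word.

3


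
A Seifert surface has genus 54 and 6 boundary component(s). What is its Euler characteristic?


chi = 2 - 2g - b
= 2 - 2*54 - 6
= 2 - 108 - 6 = -112

-112


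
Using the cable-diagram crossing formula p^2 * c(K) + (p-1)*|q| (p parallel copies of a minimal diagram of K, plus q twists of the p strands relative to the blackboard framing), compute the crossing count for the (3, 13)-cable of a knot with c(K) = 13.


Step 1: Each of the c(K) crossings of the companion diagram becomes p*p = p^2 crossings among the p parallel strands, and each of the |q| twists s_1 s_2 ... s_(p-1) adds (p-1) crossings.
  Crossings = p^2 * c(K) + (p-1)*|q|
Step 2: = 3^2 * 13 + (3-1)*13
Step 3: = 9*13 + 2*13
Step 4: = 117 + 26 = 143

143


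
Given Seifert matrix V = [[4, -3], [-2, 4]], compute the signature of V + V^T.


Step 1: V + V^T = [[8, -5], [-5, 8]]
Step 2: trace = 16, det = 39
Step 3: Discriminant = 16^2 - 4*39 = 100
Step 4: Eigenvalues: 13, 3
Step 5: Signature = (# positive eigenvalues) - (# negative eigenvalues) = 2

2


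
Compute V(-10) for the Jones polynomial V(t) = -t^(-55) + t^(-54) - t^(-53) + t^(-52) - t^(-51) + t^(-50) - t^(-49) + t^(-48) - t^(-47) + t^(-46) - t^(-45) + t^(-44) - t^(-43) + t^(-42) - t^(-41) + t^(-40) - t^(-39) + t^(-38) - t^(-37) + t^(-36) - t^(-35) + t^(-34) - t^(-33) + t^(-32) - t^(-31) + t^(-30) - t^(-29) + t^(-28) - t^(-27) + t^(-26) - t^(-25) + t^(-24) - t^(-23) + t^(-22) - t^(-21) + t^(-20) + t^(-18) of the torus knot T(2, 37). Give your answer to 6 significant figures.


Substituting t = -10 into V(t) = -t^(-55) + t^(-54) - t^(-53) + t^(-52) - t^(-51) + t^(-50) - t^(-49) + t^(-48) - t^(-47) + t^(-46) - t^(-45) + t^(-44) - t^(-43) + t^(-42) - t^(-41) + t^(-40) - t^(-39) + t^(-38) - t^(-37) + t^(-36) - t^(-35) + t^(-34) - t^(-33) + t^(-32) - t^(-31) + t^(-30) - t^(-29) + t^(-28) - t^(-27) + t^(-26) - t^(-25) + t^(-24) - t^(-23) + t^(-22) - t^(-21) + t^(-20) + t^(-18):
  (-)t^(-55) = 1e-55
  (+)t^(-54) = 1e-54
  (-)t^(-53) = 1e-53
  (+)t^(-52) = 1e-52
  (-)t^(-51) = 1e-51
  (+)t^(-50) = 1e-50
  (-)t^(-49) = 1e-49
  (+)t^(-48) = 1e-48
  (-)t^(-47) = 1e-47
  (+)t^(-46) = 1e-46
  (-)t^(-45) = 1e-45
  (+)t^(-44) = 1e-44
  (-)t^(-43) = 1e-43
  (+)t^(-42) = 1e-42
  (-)t^(-41) = 1e-41
  (+)t^(-40) = 1e-40
  (-)t^(-39) = 1e-39
  (+)t^(-38) = 1e-38
  (-)t^(-37) = 1e-37
  (+)t^(-36) = 1e-36
  (-)t^(-35) = 1e-35
  (+)t^(-34) = 1e-34
  (-)t^(-33) = 1e-33
  (+)t^(-32) = 1e-32
  (-)t^(-31) = 1e-31
  (+)t^(-30) = 1e-30
  (-)t^(-29) = 1e-29
  (+)t^(-28) = 1e-28
  (-)t^(-27) = 1e-27
  (+)t^(-26) = 1e-26
  (-)t^(-25) = 1e-25
  (+)t^(-24) = 1e-24
  (-)t^(-23) = 1e-23
  (+)t^(-22) = 1e-22
  (-)t^(-21) = 1e-21
  (+)t^(-20) = 1e-20
  (+)t^(-18) = 1e-18
Sum = (1e-55) + (1e-54) + (1e-53) + (1e-52) + (1e-51) + (1e-50) + (1e-49) + (1e-48) + (1e-47) + (1e-46) + (1e-45) + (1e-44) + (1e-43) + (1e-42) + (1e-41) + (1e-40) + (1e-39) + (1e-38) + (1e-37) + (1e-36) + (1e-35) + (1e-34) + (1e-33) + (1e-32) + (1e-31) + (1e-30) + (1e-29) + (1e-28) + (1e-27) + (1e-26) + (1e-25) + (1e-24) + (1e-23) + (1e-22) + (1e-21) + (1e-20) + (1e-18)
= 1.011111111e-18
Rounded to 6 significant figures: 1.01111e-18

1.01111e-18


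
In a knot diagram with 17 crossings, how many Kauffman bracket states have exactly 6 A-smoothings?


We choose which 6 of 17 crossings get A-smoothings.
C(17, 6) = 17! / (6! * 11!)
= 12376

12376


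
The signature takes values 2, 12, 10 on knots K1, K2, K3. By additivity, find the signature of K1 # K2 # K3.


The signature is additive under connected sum.
signature(K1 # K2 # K3) = (2) + (12) + (10)
= 24

24


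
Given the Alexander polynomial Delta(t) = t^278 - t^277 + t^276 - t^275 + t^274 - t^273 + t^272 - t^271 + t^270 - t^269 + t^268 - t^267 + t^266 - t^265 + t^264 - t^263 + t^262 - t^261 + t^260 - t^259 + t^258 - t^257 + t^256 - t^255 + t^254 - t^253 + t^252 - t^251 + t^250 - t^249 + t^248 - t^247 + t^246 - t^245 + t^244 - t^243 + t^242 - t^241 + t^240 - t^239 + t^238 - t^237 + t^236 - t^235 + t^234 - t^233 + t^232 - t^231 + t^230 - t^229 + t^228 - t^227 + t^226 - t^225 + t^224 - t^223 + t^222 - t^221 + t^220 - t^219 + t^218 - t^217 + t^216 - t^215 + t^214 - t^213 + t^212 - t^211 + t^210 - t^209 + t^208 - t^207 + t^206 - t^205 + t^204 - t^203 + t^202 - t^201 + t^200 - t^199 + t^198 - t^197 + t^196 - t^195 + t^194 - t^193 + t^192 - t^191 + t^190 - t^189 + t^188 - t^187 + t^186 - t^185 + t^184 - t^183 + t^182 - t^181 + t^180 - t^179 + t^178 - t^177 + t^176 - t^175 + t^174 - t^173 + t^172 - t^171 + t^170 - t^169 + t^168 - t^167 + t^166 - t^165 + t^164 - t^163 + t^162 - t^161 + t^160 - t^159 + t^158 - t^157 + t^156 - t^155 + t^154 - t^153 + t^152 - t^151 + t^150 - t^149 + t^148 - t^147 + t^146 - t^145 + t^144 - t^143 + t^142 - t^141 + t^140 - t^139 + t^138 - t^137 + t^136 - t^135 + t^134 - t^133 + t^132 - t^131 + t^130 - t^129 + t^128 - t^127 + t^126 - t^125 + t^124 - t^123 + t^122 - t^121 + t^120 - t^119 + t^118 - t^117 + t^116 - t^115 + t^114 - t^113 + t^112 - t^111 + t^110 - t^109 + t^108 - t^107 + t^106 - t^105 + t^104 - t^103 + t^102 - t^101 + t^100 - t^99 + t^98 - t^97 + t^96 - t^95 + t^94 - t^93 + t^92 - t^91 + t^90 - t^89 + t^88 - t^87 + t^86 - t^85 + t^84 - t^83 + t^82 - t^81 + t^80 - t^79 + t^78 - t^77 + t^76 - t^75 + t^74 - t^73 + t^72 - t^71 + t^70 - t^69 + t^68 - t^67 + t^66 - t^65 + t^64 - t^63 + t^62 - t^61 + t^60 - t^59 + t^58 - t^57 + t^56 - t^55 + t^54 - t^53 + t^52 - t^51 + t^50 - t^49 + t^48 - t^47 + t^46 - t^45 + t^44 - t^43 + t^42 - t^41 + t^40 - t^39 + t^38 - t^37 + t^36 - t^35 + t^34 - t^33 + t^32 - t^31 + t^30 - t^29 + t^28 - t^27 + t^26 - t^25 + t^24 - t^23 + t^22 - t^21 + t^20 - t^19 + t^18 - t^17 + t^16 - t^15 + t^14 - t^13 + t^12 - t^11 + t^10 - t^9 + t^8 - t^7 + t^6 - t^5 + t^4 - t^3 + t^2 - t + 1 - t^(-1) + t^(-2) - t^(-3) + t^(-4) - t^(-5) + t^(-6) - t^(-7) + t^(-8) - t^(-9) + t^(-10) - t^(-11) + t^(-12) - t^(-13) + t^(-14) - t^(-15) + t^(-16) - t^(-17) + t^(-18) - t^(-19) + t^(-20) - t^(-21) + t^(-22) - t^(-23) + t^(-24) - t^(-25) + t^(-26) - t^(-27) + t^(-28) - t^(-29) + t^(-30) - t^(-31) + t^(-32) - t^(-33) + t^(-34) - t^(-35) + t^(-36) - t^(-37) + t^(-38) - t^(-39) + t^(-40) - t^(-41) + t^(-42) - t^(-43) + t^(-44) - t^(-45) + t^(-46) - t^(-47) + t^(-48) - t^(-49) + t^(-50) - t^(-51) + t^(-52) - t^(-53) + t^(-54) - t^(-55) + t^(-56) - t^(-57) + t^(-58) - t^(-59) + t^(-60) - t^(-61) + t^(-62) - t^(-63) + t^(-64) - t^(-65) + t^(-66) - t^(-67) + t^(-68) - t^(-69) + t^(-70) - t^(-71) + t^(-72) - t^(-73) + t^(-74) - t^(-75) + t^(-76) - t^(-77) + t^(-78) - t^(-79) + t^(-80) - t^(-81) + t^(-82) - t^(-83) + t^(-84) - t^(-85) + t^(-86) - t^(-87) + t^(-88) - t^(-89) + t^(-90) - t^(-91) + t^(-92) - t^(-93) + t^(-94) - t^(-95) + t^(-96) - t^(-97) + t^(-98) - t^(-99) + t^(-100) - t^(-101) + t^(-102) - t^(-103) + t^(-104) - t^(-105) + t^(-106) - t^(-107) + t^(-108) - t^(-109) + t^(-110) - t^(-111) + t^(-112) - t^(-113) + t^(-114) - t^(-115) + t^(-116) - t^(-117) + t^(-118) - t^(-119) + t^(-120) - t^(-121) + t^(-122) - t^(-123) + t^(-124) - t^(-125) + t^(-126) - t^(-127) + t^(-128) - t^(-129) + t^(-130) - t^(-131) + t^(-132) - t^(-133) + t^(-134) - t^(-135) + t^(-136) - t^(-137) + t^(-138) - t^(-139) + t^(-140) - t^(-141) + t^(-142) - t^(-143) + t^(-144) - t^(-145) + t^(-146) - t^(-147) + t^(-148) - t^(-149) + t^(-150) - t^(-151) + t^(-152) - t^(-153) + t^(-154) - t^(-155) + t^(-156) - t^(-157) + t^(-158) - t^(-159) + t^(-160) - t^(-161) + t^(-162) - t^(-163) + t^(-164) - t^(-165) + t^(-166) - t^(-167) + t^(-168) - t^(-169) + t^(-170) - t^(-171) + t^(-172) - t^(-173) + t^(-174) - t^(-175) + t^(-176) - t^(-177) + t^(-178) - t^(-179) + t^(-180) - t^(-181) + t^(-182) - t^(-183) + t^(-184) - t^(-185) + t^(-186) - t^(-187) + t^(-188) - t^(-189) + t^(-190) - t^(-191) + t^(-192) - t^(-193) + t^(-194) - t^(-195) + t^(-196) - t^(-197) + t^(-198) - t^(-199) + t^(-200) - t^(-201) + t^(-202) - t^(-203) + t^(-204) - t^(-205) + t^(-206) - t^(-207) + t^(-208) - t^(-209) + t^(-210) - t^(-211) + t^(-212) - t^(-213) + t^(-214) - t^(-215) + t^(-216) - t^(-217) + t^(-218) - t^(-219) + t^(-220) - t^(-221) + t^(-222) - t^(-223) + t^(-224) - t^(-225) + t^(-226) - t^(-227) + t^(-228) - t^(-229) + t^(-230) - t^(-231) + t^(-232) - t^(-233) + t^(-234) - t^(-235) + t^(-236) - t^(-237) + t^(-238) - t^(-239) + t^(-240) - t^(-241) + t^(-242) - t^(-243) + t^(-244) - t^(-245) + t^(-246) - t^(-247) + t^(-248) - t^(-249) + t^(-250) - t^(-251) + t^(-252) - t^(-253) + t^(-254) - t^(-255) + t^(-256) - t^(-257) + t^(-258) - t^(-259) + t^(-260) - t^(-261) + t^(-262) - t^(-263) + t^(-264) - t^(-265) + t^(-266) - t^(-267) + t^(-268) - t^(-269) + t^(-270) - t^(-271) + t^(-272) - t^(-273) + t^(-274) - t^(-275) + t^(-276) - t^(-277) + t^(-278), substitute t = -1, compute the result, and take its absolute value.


Step 1: The polynomial has 557 terms with alternating signs, exponents from 278 down to -278.
Step 2: Substitute t = -1. The i-th term has coefficient (-1)^i and exponent (m-i),
  so its value is (-1)^i * (-1)^(m-i) = (-1)^m = 1 for every i.
Step 3: All 557 terms equal 1, so Delta(-1) = 557 * (1) = 557
Step 4: |Delta(-1)| = 557

557


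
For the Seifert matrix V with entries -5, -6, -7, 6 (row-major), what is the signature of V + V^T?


Step 1: V + V^T = [[-10, -13], [-13, 12]]
Step 2: trace = 2, det = -289
Step 3: Discriminant = 2^2 - 4*(-289) = 1160
Step 4: Eigenvalues: 18.0294, -16.0294
Step 5: Signature = (# positive eigenvalues) - (# negative eigenvalues) = 0

0


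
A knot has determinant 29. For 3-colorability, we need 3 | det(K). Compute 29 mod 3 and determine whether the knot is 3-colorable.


Step 1: A knot is p-colorable if and only if p divides its determinant.
Step 2: Compute 29 mod 3.
29 = 9 * 3 + 2
Step 3: 29 mod 3 = 2
Step 4: The knot is 3-colorable: no

2


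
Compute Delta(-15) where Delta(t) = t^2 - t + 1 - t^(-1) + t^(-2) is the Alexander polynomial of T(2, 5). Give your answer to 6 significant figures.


Substituting t = -15 into Delta(t) = t^2 - t + 1 - t^(-1) + t^(-2):
Term values: (225) + (15) + (1) + (0.0666667) + (0.00444444)
Sum = 241.0711111
Rounded to 6 significant figures: 241.071

241.071


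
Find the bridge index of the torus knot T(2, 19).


The bridge number of T(p,q) is min(p,q).
min(2, 19) = 2

2


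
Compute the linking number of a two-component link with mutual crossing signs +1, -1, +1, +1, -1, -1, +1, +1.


Step 1: Count positive crossings: 5
Step 2: Count negative crossings: 3
Step 3: Sum of signs = 5 - 3 = 2
Step 4: Linking number = sum/2 = 2/2 = 1

1


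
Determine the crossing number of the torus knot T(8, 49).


For a torus knot T(p, q) with gcd(p,q)=1,
the crossing number is min(p*(q-1), q*(p-1)).
p*(q-1) = 8*48 = 384
q*(p-1) = 49*7 = 343
min(384, 343) = 343

343


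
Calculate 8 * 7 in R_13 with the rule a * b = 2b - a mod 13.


8 * 7 = 2*7 - 8 mod 13
= 14 - 8 mod 13
= 6 mod 13 = 6

6


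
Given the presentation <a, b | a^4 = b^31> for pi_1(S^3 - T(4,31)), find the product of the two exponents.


The relation is a^4 = b^31.
Product of exponents = 4 * 31
= 124

124


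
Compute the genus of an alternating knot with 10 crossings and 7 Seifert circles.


For alternating knots, g = (c - s + 1)/2.
= (10 - 7 + 1)/2
= 4/2 = 2

2


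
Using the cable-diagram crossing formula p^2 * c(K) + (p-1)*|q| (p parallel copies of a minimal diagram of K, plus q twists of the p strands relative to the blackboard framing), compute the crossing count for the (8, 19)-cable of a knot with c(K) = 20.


Step 1: Each of the c(K) crossings of the companion diagram becomes p*p = p^2 crossings among the p parallel strands, and each of the |q| twists s_1 s_2 ... s_(p-1) adds (p-1) crossings.
  Crossings = p^2 * c(K) + (p-1)*|q|
Step 2: = 8^2 * 20 + (8-1)*19
Step 3: = 64*20 + 7*19
Step 4: = 1280 + 133 = 1413

1413


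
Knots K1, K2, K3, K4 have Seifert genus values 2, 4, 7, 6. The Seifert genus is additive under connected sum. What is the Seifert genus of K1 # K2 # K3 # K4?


The Seifert genus is additive under connected sum.
Seifert genus(K1 # K2 # K3 # K4) = (2) + (4) + (7) + (6)
= 19

19


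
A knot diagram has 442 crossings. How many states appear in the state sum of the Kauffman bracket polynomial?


Each crossing contributes 2 choices (A-smoothing or B-smoothing).
Total states = 2^442 = 11356855067118857664833184498250070849275646260739344691898284362197488876771842551971735167402555711886914400097909030211478150447104

11356855067118857664833184498250070849275646260739344691898284362197488876771842551971735167402555711886914400097909030211478150447104


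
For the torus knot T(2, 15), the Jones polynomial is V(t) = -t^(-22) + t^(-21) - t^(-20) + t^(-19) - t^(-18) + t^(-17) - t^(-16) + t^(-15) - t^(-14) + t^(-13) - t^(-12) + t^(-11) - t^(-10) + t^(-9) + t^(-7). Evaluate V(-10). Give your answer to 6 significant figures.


Substituting t = -10 into V(t) = -t^(-22) + t^(-21) - t^(-20) + t^(-19) - t^(-18) + t^(-17) - t^(-16) + t^(-15) - t^(-14) + t^(-13) - t^(-12) + t^(-11) - t^(-10) + t^(-9) + t^(-7):
  (-)t^(-22) = -1e-22
  (+)t^(-21) = -1e-21
  (-)t^(-20) = -1e-20
  (+)t^(-19) = -1e-19
  (-)t^(-18) = -1e-18
  (+)t^(-17) = -1e-17
  (-)t^(-16) = -1e-16
  (+)t^(-15) = -1e-15
  (-)t^(-14) = -1e-14
  (+)t^(-13) = -1e-13
  (-)t^(-12) = -1e-12
  (+)t^(-11) = -1e-11
  (-)t^(-10) = -1e-10
  (+)t^(-9) = -1e-09
  (+)t^(-7) = -1e-07
Sum = (-1e-22) + (-1e-21) + (-1e-20) + (-1e-19) + (-1e-18) + (-1e-17) + (-1e-16) + (-1e-15) + (-1e-14) + (-1e-13) + (-1e-12) + (-1e-11) + (-1e-10) + (-1e-09) + (-1e-07)
= -1.011111111e-07
Rounded to 6 significant figures: -1.01111e-07

-1.01111e-07


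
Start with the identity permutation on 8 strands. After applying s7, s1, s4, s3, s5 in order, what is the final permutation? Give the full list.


Starting with identity [1, 2, 3, 4, 5, 6, 7, 8].
Apply generators in sequence:
  After s7: [1, 2, 3, 4, 5, 6, 8, 7]
  After s1: [2, 1, 3, 4, 5, 6, 8, 7]
  After s4: [2, 1, 3, 5, 4, 6, 8, 7]
  After s3: [2, 1, 5, 3, 4, 6, 8, 7]
  After s5: [2, 1, 5, 3, 6, 4, 8, 7]
Final permutation: [2, 1, 5, 3, 6, 4, 8, 7]

[2, 1, 5, 3, 6, 4, 8, 7]


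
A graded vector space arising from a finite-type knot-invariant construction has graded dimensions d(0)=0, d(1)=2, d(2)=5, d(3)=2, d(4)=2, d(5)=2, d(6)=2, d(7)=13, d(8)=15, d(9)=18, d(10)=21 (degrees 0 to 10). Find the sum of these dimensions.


Total dimension = d(0) + d(1) + ... + d(10)
= 0 + 2 + 5 + 2 + 2 + 2 + 2 + 13 + 15 + 18 + 21
= 82

82


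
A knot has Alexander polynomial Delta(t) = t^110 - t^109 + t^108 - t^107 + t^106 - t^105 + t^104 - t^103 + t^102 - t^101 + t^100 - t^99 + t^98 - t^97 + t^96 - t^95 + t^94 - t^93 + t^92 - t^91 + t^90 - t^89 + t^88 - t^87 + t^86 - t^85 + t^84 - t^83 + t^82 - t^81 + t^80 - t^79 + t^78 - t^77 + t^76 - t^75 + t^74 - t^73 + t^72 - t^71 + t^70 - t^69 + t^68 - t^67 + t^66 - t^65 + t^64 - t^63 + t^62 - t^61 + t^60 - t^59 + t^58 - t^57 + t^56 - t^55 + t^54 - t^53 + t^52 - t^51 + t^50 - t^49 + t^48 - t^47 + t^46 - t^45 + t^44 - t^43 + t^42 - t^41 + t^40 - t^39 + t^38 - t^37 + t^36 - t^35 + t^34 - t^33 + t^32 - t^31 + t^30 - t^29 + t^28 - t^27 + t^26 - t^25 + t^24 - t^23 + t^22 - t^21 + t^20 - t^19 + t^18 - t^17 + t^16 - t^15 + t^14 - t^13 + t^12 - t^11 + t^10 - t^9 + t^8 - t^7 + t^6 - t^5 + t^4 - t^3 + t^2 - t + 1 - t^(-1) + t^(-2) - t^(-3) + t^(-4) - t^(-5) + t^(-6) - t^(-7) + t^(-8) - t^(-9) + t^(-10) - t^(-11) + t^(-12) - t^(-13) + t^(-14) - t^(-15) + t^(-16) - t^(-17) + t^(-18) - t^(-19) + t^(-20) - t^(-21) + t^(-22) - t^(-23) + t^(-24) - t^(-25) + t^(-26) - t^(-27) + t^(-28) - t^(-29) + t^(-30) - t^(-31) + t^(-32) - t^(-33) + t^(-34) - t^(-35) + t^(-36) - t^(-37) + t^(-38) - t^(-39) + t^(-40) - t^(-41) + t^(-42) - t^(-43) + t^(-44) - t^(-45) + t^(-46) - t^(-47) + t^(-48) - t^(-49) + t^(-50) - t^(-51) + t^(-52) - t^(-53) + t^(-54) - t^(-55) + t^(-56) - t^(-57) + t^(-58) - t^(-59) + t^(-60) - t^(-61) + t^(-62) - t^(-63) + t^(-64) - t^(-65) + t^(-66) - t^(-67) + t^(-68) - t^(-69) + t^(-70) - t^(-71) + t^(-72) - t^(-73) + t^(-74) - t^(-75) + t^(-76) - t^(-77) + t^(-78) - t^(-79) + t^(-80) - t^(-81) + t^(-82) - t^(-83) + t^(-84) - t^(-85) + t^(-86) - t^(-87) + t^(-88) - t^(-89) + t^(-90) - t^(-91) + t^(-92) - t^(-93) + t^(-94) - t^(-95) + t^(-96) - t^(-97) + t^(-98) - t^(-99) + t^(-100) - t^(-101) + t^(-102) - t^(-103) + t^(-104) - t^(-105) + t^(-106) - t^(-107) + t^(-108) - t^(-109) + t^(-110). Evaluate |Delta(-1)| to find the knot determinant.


Step 1: The polynomial has 221 terms with alternating signs, exponents from 110 down to -110.
Step 2: Substitute t = -1. The i-th term has coefficient (-1)^i and exponent (m-i),
  so its value is (-1)^i * (-1)^(m-i) = (-1)^m = 1 for every i.
Step 3: All 221 terms equal 1, so Delta(-1) = 221 * (1) = 221
Step 4: |Delta(-1)| = 221

221


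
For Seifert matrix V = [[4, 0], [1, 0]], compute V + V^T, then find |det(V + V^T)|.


Step 1: Form V + V^T where V = [[4, 0], [1, 0]]
  V^T = [[4, 1], [0, 0]]
  V + V^T = [[8, 1], [1, 0]]
Step 2: det(V + V^T) = 8*0 - 1*1
  = 0 - 1 = -1
Step 3: Knot determinant = |det(V + V^T)| = |-1| = 1

1


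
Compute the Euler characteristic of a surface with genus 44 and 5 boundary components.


chi = 2 - 2g - b
= 2 - 2*44 - 5
= 2 - 88 - 5 = -91

-91


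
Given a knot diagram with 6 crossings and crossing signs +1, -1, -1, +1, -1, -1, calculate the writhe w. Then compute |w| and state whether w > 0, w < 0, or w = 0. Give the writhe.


Step 1: Count positive crossings (+1).
Positive crossings: 2
Step 2: Count negative crossings (-1).
Negative crossings: 4
Step 3: Writhe = (positive) - (negative)
w = 2 - 4 = -2
Step 4: |w| = 2, and w is negative

-2


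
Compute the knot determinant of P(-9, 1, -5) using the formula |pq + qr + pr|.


Step 1: Compute pq + qr + pr.
pq = (-9)*1 = -9
qr = 1*(-5) = -5
pr = (-9)*(-5) = 45
pq + qr + pr = -9 + (-5) + 45 = 31
Step 2: Take absolute value.
det(P(-9,1,-5)) = |31| = 31

31


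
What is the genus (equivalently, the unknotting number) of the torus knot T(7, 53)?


For a torus knot T(p,q), both the unknotting number and genus equal (p-1)(q-1)/2.
= (7-1)(53-1)/2
= 6*52/2
= 312/2 = 156

156


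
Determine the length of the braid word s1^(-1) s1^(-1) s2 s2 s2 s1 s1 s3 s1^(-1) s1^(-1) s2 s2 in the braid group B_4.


The word length counts the number of generators (including inverses).
Listing each generator: s1^(-1), s1^(-1), s2, s2, s2, s1, s1, s3, s1^(-1), s1^(-1), s2, s2
There are 12 generators in this braid word.

12


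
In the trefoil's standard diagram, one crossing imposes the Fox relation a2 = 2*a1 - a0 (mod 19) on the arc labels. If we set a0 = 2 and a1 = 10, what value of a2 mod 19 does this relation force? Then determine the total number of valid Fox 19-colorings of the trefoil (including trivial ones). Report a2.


Step 1: Apply the given crossing relation 2*a1 - a0 - a2 = 0 (mod 19).
  a2 = 2*a1 - a0 mod 19
  a2 = 2*10 - 2 mod 19
  a2 = 20 - 2 mod 19
  a2 = 18 mod 19 = 18
Step 2: The trefoil has determinant 3.
  Number of Fox p-colorings (p prime) is p^2 if p = 3, else p.
  Since 19 does not divide 3, only trivial (constant) colorings exist.
  (So the trial a0 = 2, a1 = 10 with a0 != a1 does NOT extend to a valid coloring of the whole trefoil: the other two crossing relations require 3*(a1 - a0) = 0 (mod 19), which fails.)
  Total colorings = 19
Step 3: a2 = 18, total Fox 19-colorings = 19

18


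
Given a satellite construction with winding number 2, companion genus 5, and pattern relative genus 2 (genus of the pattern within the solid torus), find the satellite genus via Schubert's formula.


Schubert: g(satellite) = g_rel(pattern) + |winding| * g(companion),
where g_rel(pattern) is the genus of the pattern relative to the solid torus.
= 2 + 2 * 5
= 2 + 10 = 12

12


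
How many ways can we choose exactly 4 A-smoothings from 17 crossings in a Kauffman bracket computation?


We choose which 4 of 17 crossings get A-smoothings.
C(17, 4) = 17! / (4! * 13!)
= 2380

2380


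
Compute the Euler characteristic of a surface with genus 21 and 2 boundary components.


chi = 2 - 2g - b
= 2 - 2*21 - 2
= 2 - 42 - 2 = -42

-42


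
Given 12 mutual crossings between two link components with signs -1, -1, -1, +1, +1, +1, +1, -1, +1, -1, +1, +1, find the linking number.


Step 1: Count positive crossings: 7
Step 2: Count negative crossings: 5
Step 3: Sum of signs = 7 - 5 = 2
Step 4: Linking number = sum/2 = 2/2 = 1

1


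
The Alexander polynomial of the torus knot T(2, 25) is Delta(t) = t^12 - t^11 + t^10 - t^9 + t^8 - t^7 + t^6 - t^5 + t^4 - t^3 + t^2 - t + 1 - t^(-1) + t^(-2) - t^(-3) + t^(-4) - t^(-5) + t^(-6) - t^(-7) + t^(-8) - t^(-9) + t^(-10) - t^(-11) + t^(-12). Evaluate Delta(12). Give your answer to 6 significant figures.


Substituting t = 12 into Delta(t) = t^12 - t^11 + t^10 - t^9 + t^8 - t^7 + t^6 - t^5 + t^4 - t^3 + t^2 - t + 1 - t^(-1) + t^(-2) - t^(-3) + t^(-4) - t^(-5) + t^(-6) - t^(-7) + t^(-8) - t^(-9) + t^(-10) - t^(-11) + t^(-12):
Term values: (8916100448256) + (-743008370688) + (61917364224) + (-5159780352) + (429981696) + (-35831808) + (2985984) + (-248832) + (20736) + (-1728) + (144) + (-12) + (1) + (-0.0833333) + (0.00694444) + (-0.000578704) + (4.82253e-05) + (-4.01878e-06) + (3.34898e-07) + (-2.79082e-08) + (2.32568e-09) + (-1.93807e-10) + (1.61506e-11) + (-1.34588e-12) + (1.12157e-13)
Sum = 8.230246568e+12
Rounded to 6 significant figures: 8.23025e+12

8.23025e+12


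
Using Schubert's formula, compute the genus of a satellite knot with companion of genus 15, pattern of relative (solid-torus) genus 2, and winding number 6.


Schubert: g(satellite) = g_rel(pattern) + |winding| * g(companion),
where g_rel(pattern) is the genus of the pattern relative to the solid torus.
= 2 + 6 * 15
= 2 + 90 = 92

92


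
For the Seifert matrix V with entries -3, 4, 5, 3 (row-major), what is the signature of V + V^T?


Step 1: V + V^T = [[-6, 9], [9, 6]]
Step 2: trace = 0, det = -117
Step 3: Discriminant = 0^2 - 4*(-117) = 468
Step 4: Eigenvalues: 10.8167, -10.8167
Step 5: Signature = (# positive eigenvalues) - (# negative eigenvalues) = 0

0


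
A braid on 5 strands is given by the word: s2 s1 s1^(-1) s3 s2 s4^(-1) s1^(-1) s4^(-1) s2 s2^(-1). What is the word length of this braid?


The word length counts the number of generators (including inverses).
Listing each generator: s2, s1, s1^(-1), s3, s2, s4^(-1), s1^(-1), s4^(-1), s2, s2^(-1)
There are 10 generators in this braid word.

10


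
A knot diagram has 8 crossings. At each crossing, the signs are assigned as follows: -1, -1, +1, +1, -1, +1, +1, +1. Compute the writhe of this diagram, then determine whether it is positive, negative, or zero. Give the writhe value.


Step 1: Count positive crossings (+1).
Positive crossings: 5
Step 2: Count negative crossings (-1).
Negative crossings: 3
Step 3: Writhe = (positive) - (negative)
w = 5 - 3 = 2
Step 4: |w| = 2, and w is positive

2


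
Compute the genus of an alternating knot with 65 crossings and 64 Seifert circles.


For alternating knots, g = (c - s + 1)/2.
= (65 - 64 + 1)/2
= 2/2 = 1

1


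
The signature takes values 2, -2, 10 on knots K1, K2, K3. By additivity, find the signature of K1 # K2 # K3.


The signature is additive under connected sum.
signature(K1 # K2 # K3) = (2) + (-2) + (10)
= 10

10


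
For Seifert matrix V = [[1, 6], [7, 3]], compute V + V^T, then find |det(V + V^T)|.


Step 1: Form V + V^T where V = [[1, 6], [7, 3]]
  V^T = [[1, 7], [6, 3]]
  V + V^T = [[2, 13], [13, 6]]
Step 2: det(V + V^T) = 2*6 - 13*13
  = 12 - 169 = -157
Step 3: Knot determinant = |det(V + V^T)| = |-157| = 157

157


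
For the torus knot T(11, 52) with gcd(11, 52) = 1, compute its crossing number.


For a torus knot T(p, q) with gcd(p,q)=1,
the crossing number is min(p*(q-1), q*(p-1)).
p*(q-1) = 11*51 = 561
q*(p-1) = 52*10 = 520
min(561, 520) = 520

520


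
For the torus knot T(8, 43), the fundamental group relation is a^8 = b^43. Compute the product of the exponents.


The relation is a^8 = b^43.
Product of exponents = 8 * 43
= 344

344


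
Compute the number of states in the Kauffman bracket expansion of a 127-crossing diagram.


Each crossing contributes 2 choices (A-smoothing or B-smoothing).
Total states = 2^127 = 170141183460469231731687303715884105728

170141183460469231731687303715884105728


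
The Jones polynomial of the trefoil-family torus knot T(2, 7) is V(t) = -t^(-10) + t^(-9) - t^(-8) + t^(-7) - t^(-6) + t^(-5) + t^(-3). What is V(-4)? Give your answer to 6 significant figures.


Substituting t = -4 into V(t) = -t^(-10) + t^(-9) - t^(-8) + t^(-7) - t^(-6) + t^(-5) + t^(-3):
  (-)t^(-10) = -9.53674e-07
  (+)t^(-9) = -3.8147e-06
  (-)t^(-8) = -1.52588e-05
  (+)t^(-7) = -6.10352e-05
  (-)t^(-6) = -0.000244141
  (+)t^(-5) = -0.000976562
  (+)t^(-3) = -0.015625
Sum = (-9.53674e-07) + (-3.8147e-06) + (-1.52588e-05) + (-6.10352e-05) + (-0.000244141) + (-0.000976562) + (-0.015625)
= -0.01692676544
Rounded to 6 significant figures: -0.0169268

-0.0169268


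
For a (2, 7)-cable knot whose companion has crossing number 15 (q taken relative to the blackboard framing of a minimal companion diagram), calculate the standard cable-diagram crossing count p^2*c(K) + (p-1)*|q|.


Step 1: Each of the c(K) crossings of the companion diagram becomes p*p = p^2 crossings among the p parallel strands, and each of the |q| twists s_1 s_2 ... s_(p-1) adds (p-1) crossings.
  Crossings = p^2 * c(K) + (p-1)*|q|
Step 2: = 2^2 * 15 + (2-1)*7
Step 3: = 4*15 + 1*7
Step 4: = 60 + 7 = 67

67


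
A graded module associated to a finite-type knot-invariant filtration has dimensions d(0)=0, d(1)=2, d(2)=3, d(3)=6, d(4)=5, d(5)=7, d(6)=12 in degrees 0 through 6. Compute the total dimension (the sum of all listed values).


Total dimension = d(0) + d(1) + ... + d(6)
= 0 + 2 + 3 + 6 + 5 + 7 + 12
= 35

35


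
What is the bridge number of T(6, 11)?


The bridge number of T(p,q) is min(p,q).
min(6, 11) = 6

6


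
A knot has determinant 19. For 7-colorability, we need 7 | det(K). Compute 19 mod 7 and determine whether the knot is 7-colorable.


Step 1: A knot is p-colorable if and only if p divides its determinant.
Step 2: Compute 19 mod 7.
19 = 2 * 7 + 5
Step 3: 19 mod 7 = 5
Step 4: The knot is 7-colorable: no

5


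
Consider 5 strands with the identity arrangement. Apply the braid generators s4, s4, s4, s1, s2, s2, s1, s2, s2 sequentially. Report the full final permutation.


Starting with identity [1, 2, 3, 4, 5].
Apply generators in sequence:
  After s4: [1, 2, 3, 5, 4]
  After s4: [1, 2, 3, 4, 5]
  After s4: [1, 2, 3, 5, 4]
  After s1: [2, 1, 3, 5, 4]
  After s2: [2, 3, 1, 5, 4]
  After s2: [2, 1, 3, 5, 4]
  After s1: [1, 2, 3, 5, 4]
  After s2: [1, 3, 2, 5, 4]
  After s2: [1, 2, 3, 5, 4]
Final permutation: [1, 2, 3, 5, 4]

[1, 2, 3, 5, 4]


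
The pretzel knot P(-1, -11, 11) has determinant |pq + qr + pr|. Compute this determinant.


Step 1: Compute pq + qr + pr.
pq = (-1)*(-11) = 11
qr = (-11)*11 = -121
pr = (-1)*11 = -11
pq + qr + pr = 11 + (-121) + (-11) = -121
Step 2: Take absolute value.
det(P(-1,-11,11)) = |-121| = 121

121


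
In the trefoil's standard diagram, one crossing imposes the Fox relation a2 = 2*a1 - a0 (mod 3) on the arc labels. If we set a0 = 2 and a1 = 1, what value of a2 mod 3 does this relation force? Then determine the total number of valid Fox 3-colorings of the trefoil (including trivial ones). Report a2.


Step 1: Apply the given crossing relation 2*a1 - a0 - a2 = 0 (mod 3).
  a2 = 2*a1 - a0 mod 3
  a2 = 2*1 - 2 mod 3
  a2 = 2 - 2 mod 3
  a2 = 0 mod 3 = 0
Step 2: The trefoil has determinant 3.
  Number of Fox p-colorings (p prime) is p^2 if p = 3, else p.
  Since p = 3 divides det = 3, the trefoil is 3-colorable.
  (Indeed for p = 3 any choice of a0, a1 extends to a valid coloring; the trial (a0, a1, a2) = (2, 1, 0) satisfies all three crossing relations.)
  Total colorings = 3^2 = 9
Step 3: a2 = 0, total Fox 3-colorings = 9

0


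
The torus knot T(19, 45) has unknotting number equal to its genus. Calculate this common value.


For a torus knot T(p,q), both the unknotting number and genus equal (p-1)(q-1)/2.
= (19-1)(45-1)/2
= 18*44/2
= 792/2 = 396

396


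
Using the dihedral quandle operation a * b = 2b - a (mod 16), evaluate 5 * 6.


5 * 6 = 2*6 - 5 mod 16
= 12 - 5 mod 16
= 7 mod 16 = 7

7


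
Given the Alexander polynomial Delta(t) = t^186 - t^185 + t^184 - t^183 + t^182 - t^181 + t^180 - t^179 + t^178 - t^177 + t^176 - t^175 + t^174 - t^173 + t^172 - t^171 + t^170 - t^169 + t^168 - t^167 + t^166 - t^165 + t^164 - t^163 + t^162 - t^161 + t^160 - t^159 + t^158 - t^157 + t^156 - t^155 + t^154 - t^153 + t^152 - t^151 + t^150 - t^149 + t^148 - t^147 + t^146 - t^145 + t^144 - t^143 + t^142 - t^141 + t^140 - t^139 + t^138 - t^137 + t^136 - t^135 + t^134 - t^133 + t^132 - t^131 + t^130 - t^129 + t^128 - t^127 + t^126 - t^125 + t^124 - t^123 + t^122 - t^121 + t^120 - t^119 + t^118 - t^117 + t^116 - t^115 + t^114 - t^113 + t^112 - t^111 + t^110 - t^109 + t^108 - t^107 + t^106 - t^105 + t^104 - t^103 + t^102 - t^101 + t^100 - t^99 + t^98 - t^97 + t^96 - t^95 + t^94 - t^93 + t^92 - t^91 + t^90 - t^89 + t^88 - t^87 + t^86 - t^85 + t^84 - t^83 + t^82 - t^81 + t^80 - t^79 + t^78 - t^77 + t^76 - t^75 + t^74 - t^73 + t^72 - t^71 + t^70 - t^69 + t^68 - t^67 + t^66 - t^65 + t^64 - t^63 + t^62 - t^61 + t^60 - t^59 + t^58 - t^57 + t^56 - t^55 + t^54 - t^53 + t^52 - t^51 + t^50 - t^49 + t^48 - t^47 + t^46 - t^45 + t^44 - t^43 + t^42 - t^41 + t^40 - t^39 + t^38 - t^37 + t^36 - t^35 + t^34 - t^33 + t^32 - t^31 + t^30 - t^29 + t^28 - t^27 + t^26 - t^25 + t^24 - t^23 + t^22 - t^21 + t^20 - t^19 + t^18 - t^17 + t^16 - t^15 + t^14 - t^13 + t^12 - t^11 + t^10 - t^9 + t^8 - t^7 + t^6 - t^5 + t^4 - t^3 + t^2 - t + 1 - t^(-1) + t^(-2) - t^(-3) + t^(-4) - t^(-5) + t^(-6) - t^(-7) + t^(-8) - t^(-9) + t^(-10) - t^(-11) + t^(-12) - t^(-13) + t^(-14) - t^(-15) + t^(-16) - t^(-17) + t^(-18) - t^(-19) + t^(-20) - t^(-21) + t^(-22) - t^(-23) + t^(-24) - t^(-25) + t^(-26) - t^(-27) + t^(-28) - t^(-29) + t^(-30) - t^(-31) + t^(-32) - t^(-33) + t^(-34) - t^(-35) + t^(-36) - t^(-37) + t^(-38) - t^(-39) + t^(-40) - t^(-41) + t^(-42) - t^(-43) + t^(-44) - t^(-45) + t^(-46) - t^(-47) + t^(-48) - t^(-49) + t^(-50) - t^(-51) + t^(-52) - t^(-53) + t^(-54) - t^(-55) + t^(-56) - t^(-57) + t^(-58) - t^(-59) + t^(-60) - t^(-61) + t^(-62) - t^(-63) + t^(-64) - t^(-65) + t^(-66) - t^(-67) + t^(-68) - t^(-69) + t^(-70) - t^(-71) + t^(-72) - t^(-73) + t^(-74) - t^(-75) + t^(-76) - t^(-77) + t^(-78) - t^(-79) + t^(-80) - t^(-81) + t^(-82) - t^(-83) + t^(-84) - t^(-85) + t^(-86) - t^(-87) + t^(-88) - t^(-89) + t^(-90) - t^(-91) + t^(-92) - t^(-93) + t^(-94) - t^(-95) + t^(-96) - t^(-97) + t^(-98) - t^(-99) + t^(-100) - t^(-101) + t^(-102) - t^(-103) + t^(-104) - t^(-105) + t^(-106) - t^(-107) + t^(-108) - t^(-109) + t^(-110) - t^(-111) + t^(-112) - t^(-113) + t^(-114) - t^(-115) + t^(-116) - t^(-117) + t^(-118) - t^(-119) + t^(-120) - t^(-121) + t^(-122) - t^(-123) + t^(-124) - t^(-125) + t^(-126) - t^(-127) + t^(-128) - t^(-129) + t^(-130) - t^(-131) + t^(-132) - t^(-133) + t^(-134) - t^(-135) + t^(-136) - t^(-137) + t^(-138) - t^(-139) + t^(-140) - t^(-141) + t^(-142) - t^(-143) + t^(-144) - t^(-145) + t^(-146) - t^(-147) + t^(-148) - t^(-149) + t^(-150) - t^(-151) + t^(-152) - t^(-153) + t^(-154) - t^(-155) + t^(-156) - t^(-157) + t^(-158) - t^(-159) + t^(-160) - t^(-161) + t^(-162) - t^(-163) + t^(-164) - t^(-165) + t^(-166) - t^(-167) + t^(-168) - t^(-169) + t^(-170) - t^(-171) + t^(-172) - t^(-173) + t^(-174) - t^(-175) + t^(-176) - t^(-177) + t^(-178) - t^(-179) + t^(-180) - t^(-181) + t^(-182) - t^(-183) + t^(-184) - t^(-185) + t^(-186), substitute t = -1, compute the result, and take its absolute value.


Step 1: The polynomial has 373 terms with alternating signs, exponents from 186 down to -186.
Step 2: Substitute t = -1. The i-th term has coefficient (-1)^i and exponent (m-i),
  so its value is (-1)^i * (-1)^(m-i) = (-1)^m = 1 for every i.
Step 3: All 373 terms equal 1, so Delta(-1) = 373 * (1) = 373
Step 4: |Delta(-1)| = 373

373


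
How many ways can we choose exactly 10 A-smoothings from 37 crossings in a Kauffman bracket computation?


We choose which 10 of 37 crossings get A-smoothings.
C(37, 10) = 37! / (10! * 27!)
= 348330136

348330136


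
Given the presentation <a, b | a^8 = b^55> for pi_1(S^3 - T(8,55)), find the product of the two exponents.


The relation is a^8 = b^55.
Product of exponents = 8 * 55
= 440

440


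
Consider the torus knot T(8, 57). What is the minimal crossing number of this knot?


For a torus knot T(p, q) with gcd(p,q)=1,
the crossing number is min(p*(q-1), q*(p-1)).
p*(q-1) = 8*56 = 448
q*(p-1) = 57*7 = 399
min(448, 399) = 399

399
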